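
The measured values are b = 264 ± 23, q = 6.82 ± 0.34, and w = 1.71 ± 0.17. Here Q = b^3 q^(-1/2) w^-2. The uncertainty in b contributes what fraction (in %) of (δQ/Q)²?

63.0%

(δQ/Q)² = (3·δb/b)² + (−½·δq/q)² + (-2·δw/w)²
  b term: (3×0.0871)² = 0.0683
  q term: (-0.5×0.0499)² = 0.000621
  w term: (-2×0.0994)² = 0.0395
Total = 0.108. Share from b = 0.0683/0.108 = 0.630.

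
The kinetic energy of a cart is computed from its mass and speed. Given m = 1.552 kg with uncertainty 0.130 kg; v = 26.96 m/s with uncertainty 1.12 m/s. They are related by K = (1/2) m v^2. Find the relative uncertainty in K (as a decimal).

0.118

Each factor contributes (exponent × relative error)² to (δK/K)²:
  (1·δm/m)² = (1×0.0838)² = 0.00702;  (2·δv/v)² = (2×0.0415)² = 0.00690
δK/K = √(0.0139) = 0.118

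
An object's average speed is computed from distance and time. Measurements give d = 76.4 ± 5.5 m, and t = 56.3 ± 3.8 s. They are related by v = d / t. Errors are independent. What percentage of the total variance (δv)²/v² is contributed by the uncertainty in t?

46.8%

(δv/v)² = (1·δd/d)² + (-1·δt/t)²
  d term: (1×0.0720)² = 0.00518
  t term: (-1×0.0675)² = 0.00456
Total = 0.00974. Share from t = 0.00456/0.00974 = 0.468.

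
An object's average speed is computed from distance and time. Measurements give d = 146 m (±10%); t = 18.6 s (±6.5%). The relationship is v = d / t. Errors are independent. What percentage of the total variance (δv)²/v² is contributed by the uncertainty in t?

(δv/v)² = (1·δd/d)² + (-1·δt/t)²
  d term: (1×0.100)² = 0.0100
  t term: (-1×0.0650)² = 0.00423
Total = 0.0142. Share from t = 0.00423/0.0142 = 0.297.

29.7%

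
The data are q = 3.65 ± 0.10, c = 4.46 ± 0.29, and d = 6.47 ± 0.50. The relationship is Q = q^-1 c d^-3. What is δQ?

0.00109

Products/powers → add relative errors in quadrature, weighted by exponent:
  (-1·δq/q)² = (-1×0.0274)² = 0.000751;  (1·δc/c)² = (1×0.0650)² = 0.00423;  (-3·δd/d)² = (-3×0.0773)² = 0.0537
δQ/Q = √(0.0587) = 0.242
Q = 0.00451, so δQ = 0.242 × 0.00451 = 0.00109.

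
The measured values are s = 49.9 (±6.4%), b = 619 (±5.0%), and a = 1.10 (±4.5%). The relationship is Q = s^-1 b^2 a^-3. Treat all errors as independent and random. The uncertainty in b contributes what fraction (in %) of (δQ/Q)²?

(δQ/Q)² = (-1·δs/s)² + (2·δb/b)² + (-3·δa/a)²
  s term: (-1×0.0640)² = 0.00410
  b term: (2×0.0500)² = 0.0100
  a term: (-3×0.0450)² = 0.0182
Total = 0.0323. Share from b = 0.0100/0.0323 = 0.309.

30.9%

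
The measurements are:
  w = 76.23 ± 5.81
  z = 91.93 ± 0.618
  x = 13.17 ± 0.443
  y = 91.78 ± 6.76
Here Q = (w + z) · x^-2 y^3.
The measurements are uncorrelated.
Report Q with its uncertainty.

(7.495 ± 1.75) × 10^5

Let u = w + z = 168.2. δu = √(δw² + δz²) = √(33.8 + 0.382) = 5.84, so δu/u = 0.0347.
Q is then a monomial in u, x, y:
δQ/Q = √((δu/u)² + (-2·δx/x)² + (3·δy/y)²) = √(0.00121 + 0.00453 + 0.0488) = 0.234
Q = 749500, so δQ = 0.234 × 749500 = 1.75e+05.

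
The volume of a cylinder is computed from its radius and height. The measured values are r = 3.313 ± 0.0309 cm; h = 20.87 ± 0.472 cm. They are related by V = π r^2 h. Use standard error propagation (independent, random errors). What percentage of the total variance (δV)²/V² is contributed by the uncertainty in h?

59.5%

(δV/V)² = (2·δr/r)² + (1·δh/h)²
  r term: (2×0.00933)² = 0.000348
  h term: (1×0.0226)² = 0.000511
Total = 0.000859. Share from h = 0.000511/0.000859 = 0.595.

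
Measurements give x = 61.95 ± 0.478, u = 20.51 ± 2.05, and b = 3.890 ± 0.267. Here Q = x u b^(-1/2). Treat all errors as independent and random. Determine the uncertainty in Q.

68.3

For a monomial Q ∝ x, u, b^(-1/2), fractional errors add in quadrature:
  (1·δx/x)² = (1×0.00772)² = 5.95e-05;  (1·δu/u)² = (1×0.1000)² = 0.00999;  (−½·δb/b)² = (-0.5×0.0686)² = 0.00118
δQ/Q = √(0.0112) = 0.106
Q = 644.2, so δQ = 0.106 × 644.2 = 68.3.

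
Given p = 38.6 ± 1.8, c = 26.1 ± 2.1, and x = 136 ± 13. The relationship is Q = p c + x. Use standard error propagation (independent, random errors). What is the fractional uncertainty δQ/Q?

Let w = p·c = 1010. δw/w = √((1·δp/p)² + (1·δc/c)²) = √(0.00217 + 0.00647) = 0.0930, so δw = 93.7.
Q = w + x: δQ = √(δw² + δx²) = √(8780 + 169) = 94.6
Q = 1140, so δQ/Q = 94.6/1140 = 0.0827.

0.0827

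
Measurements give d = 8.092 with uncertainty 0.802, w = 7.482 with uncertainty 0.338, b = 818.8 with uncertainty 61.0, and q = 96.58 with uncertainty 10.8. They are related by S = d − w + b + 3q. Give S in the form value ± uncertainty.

1109 ± 69.1

Sums and differences: (δS)² = Σ (cᵢ δxᵢ)².
  (δd)² = 0.643;  (δw)² = 0.114;  (δb)² = 3720;  (3·δq)² = 1050
δS = √(4770) = 69.1
S = 1109.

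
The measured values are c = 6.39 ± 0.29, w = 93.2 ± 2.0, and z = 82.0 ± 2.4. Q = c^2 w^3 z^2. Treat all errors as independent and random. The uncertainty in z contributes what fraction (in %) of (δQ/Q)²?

21.7%

(δQ/Q)² = (2·δc/c)² + (3·δw/w)² + (2·δz/z)²
  c term: (2×0.0454)² = 0.00824
  w term: (3×0.0215)² = 0.00414
  z term: (2×0.0293)² = 0.00343
Total = 0.0158. Share from z = 0.00343/0.0158 = 0.217.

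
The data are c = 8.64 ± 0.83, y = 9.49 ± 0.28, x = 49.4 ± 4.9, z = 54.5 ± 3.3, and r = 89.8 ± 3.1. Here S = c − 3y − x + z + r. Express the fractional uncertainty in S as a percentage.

9.03%

Absolute uncertainties add in quadrature for a linear combination:
  (δc)² = 0.689;  (3·δy)² = 0.706;  (δx)² = 24.0;  (δz)² = 10.9;  (δr)² = 9.61
δS = √(45.9) = 6.78
S = 75.1, so δS/S = 6.78/75.1 = 0.0903.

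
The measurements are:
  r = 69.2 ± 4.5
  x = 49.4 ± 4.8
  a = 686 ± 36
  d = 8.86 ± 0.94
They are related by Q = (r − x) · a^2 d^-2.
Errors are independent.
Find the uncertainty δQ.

Let u = r − x = 19.8. δu = √(δr² + δx²) = √(20.2 + 23.0) = 6.58, so δu/u = 0.332.
Q is then a monomial in u, a, d:
δQ/Q = √((δu/u)² + (2·δa/a)² + (-2·δd/d)²) = √(0.110 + 0.0110 + 0.0450) = 0.408
Q = 1.19e+05, so δQ = 0.408 × 1.19e+05 = 48400.

48400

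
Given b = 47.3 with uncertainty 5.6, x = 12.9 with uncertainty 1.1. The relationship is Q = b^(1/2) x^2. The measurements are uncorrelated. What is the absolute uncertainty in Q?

207

Relative error in a monomial: (δQ/Q)² = Σ (nᵢ · δxᵢ/xᵢ)².
  (½·δb/b)² = (0.5×0.118)² = 0.00350;  (2·δx/x)² = (2×0.0853)² = 0.0291
δQ/Q = √(0.0326) = 0.181
Q = 1140, so δQ = 0.181 × 1140 = 207.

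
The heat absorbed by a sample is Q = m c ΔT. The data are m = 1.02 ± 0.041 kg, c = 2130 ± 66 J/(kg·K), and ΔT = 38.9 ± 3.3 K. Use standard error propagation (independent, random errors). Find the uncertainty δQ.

Since Q is a product/quotient, work with relative uncertainties:
  (1·δm/m)² = (1×0.0402)² = 0.00162;  (1·δc/c)² = (1×0.0310)² = 0.000960;  (1·δΔT/ΔT)² = (1×0.0848)² = 0.00720
δQ/Q = √(0.00977) = 0.0989
Q = 84500 J, so δQ = 0.0989 × 84500 = 8350 J.

8350 J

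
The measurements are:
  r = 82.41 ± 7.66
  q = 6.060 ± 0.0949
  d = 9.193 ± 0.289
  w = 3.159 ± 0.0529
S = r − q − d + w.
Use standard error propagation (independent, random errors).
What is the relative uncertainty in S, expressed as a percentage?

S is a linear combination, so absolute uncertainties add in quadrature:
  (δr)² = 58.7;  (δq)² = 0.00901;  (δd)² = 0.0835;  (δw)² = 0.00280
δS = √(58.8) = 7.67
S = 70.32, so δS/S = 7.67/70.32 = 0.109.

10.9%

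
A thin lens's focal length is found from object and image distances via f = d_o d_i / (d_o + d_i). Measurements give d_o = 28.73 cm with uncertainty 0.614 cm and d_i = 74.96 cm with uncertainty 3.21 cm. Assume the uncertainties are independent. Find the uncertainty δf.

∂f/∂d_o = (d_i/(d_o+d_i))² = 0.523;  ∂f/∂d_i = (d_o/(d_o+d_i))² = 0.0768
δf = √((∂f/∂d_o · δd_o)² + (∂f/∂d_i · δd_i)²) = √(0.103 + 0.0607) = 0.405 cm

0.405 cm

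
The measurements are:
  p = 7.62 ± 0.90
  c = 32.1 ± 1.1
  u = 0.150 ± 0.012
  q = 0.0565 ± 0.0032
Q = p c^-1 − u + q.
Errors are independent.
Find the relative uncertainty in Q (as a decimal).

0.220

Let w = p·c^-1 = 0.237. δw/w = √((1·δp/p)² + (-1·δc/c)²) = √(0.0140 + 0.00117) = 0.123, so δw = 0.0292.
Q = w − u + q: δQ = √(δw² + δu² + δq²) = √(0.000852 + 0.000144 + 1.02e-05) = 0.0317
Q = 0.144, so δQ/Q = 0.0317/0.144 = 0.220.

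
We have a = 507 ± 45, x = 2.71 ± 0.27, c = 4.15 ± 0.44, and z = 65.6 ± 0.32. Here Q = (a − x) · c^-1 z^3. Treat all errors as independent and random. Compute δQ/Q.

Let u = a − x = 504. δu = √(δa² + δx²) = √(2020 + 0.0729) = 45.0, so δu/u = 0.0892.
Q is then a monomial in u, c, z:
δQ/Q = √((δu/u)² + (-1·δc/c)² + (3·δz/z)²) = √(0.00796 + 0.0112 + 0.000214) = 0.139

0.139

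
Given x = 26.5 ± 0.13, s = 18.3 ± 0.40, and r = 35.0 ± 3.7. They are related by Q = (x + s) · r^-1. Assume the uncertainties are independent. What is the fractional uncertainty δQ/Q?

0.106

Let u = x + s = 44.8. δu = √(δx² + δs²) = √(0.0169 + 0.160) = 0.421, so δu/u = 0.00939.
Q is then a monomial in u, r:
δQ/Q = √((δu/u)² + (-1·δr/r)²) = √(8.81e-05 + 0.0112) = 0.106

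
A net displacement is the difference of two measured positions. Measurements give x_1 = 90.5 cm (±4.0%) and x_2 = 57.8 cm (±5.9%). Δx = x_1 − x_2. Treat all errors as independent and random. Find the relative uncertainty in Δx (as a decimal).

Δx is a linear combination, so absolute uncertainties add in quadrature:
  (δx_1)² = 13.1;  (δx_2)² = 11.6
δΔx = √(24.7) = 4.97 cm
Δx = 32.7 cm, so δΔx/Δx = 4.97/32.7 = 0.152.

0.152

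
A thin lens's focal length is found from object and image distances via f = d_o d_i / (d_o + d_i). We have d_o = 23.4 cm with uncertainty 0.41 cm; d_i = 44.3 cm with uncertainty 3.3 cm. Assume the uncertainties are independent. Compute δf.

0.432 cm

∂f/∂d_o = (d_i/(d_o+d_i))² = 0.428;  ∂f/∂d_i = (d_o/(d_o+d_i))² = 0.119
δf = √((∂f/∂d_o · δd_o)² + (∂f/∂d_i · δd_i)²) = √(0.0308 + 0.155) = 0.432 cm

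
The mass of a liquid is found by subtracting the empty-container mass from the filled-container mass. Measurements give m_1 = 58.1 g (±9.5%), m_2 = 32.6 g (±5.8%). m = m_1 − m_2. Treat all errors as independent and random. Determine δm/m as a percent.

For a sum/difference, combine absolute errors in quadrature:
  (δm_1)² = 30.5;  (δm_2)² = 3.58
δm = √(34.0) = 5.83 g
m = 25.5 g, so δm/m = 5.83/25.5 = 0.229.

22.9%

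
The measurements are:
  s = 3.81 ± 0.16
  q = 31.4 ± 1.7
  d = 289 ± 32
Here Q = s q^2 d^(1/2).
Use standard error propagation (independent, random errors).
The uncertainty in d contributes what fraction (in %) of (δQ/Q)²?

(δQ/Q)² = (1·δs/s)² + (2·δq/q)² + (½·δd/d)²
  s term: (1×0.0420)² = 0.00176
  q term: (2×0.0541)² = 0.0117
  d term: (0.5×0.111)² = 0.00307
Total = 0.0166. Share from d = 0.00307/0.0166 = 0.185.

18.5%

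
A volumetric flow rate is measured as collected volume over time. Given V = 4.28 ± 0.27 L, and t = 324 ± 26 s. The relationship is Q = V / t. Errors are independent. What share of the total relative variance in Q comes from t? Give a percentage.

(δQ/Q)² = (1·δV/V)² + (-1·δt/t)²
  V term: (1×0.0631)² = 0.00398
  t term: (-1×0.0802)² = 0.00644
Total = 0.0104. Share from t = 0.00644/0.0104 = 0.618.

61.8%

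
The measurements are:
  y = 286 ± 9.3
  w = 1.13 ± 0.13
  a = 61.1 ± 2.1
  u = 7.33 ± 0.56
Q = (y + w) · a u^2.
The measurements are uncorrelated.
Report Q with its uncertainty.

(9.43 ± 1.51) × 10^5

Let h = y + w = 287. δh = √(δy² + δw²) = √(86.5 + 0.0169) = 9.30, so δh/h = 0.0324.
Q is then a monomial in h, a, u:
δQ/Q = √((δh/h)² + (1·δa/a)² + (2·δu/u)²) = √(0.00105 + 0.00118 + 0.0233) = 0.160
Q = 9.43e+05, so δQ = 0.160 × 9.43e+05 = 1.51e+05.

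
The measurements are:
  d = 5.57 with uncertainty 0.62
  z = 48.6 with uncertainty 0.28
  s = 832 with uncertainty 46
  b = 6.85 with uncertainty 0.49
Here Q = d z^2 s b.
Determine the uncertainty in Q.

1.08e+07

Each factor contributes (exponent × relative error)² to (δQ/Q)²:
  (1·δd/d)² = (1×0.111)² = 0.0124;  (2·δz/z)² = (2×0.00576)² = 0.000133;  (1·δs/s)² = (1×0.0553)² = 0.00306;  (1·δb/b)² = (1×0.0715)² = 0.00512
δQ/Q = √(0.0207) = 0.144
Q = 7.5e+07, so δQ = 0.144 × 7.5e+07 = 1.08e+07.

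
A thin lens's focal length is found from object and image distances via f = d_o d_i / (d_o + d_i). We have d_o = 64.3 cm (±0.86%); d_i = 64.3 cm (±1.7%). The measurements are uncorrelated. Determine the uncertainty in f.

0.306 cm

∂f/∂d_o = (d_i/(d_o+d_i))² = 0.250;  ∂f/∂d_i = (d_o/(d_o+d_i))² = 0.250
δf = √((∂f/∂d_o · δd_o)² + (∂f/∂d_i · δd_i)²) = √(0.0191 + 0.0747) = 0.306 cm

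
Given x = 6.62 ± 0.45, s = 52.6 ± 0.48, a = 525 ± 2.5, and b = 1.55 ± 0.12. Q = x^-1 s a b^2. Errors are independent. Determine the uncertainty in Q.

1700

Relative error in a monomial: (δQ/Q)² = Σ (nᵢ · δxᵢ/xᵢ)².
  (-1·δx/x)² = (-1×0.0680)² = 0.00462;  (1·δs/s)² = (1×0.00913)² = 8.33e-05;  (1·δa/a)² = (1×0.00476)² = 2.27e-05;  (2·δb/b)² = (2×0.0774)² = 0.0240
δQ/Q = √(0.0287) = 0.169
Q = 10000, so δQ = 0.169 × 10000 = 1700.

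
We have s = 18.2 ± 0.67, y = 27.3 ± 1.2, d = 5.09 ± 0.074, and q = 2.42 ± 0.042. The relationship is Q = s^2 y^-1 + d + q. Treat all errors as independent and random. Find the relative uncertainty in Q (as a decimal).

0.0531

Let p = s^2·y^-1 = 12.1. δp/p = √((2·δs/s)² + (-1·δy/y)²) = √(0.00542 + 0.00193) = 0.0857, so δp = 1.04.
Q = p + d + q: δQ = √(δp² + δd² + δq²) = √(1.08 + 0.00548 + 0.00176) = 1.04
Q = 19.6, so δQ/Q = 1.04/19.6 = 0.0531.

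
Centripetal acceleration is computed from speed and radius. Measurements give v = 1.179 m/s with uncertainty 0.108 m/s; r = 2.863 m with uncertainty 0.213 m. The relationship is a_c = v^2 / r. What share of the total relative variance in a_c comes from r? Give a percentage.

(δa_c/a_c)² = (2·δv/v)² + (-1·δr/r)²
  v term: (2×0.0916)² = 0.0336
  r term: (-1×0.0744)² = 0.00553
Total = 0.0391. Share from r = 0.00553/0.0391 = 0.142.

14.2%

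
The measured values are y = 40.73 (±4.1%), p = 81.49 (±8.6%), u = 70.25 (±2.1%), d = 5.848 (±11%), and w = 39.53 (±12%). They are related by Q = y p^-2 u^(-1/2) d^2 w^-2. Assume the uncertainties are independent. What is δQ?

5.94e-06

For a monomial Q ∝ y, p^-2, u^(-1/2), d^2, w^-2, fractional errors add in quadrature:
  (1·δy/y)² = (1×0.0410)² = 0.00168;  (-2·δp/p)² = (-2×0.0860)² = 0.0296;  (−½·δu/u)² = (-0.5×0.0210)² = 0.000110;  (2·δd/d)² = (2×0.110)² = 0.0484;  (-2·δw/w)² = (-2×0.120)² = 0.0576
δQ/Q = √(0.137) = 0.371
Q = 1.602e-05, so δQ = 0.371 × 1.602e-05 = 5.94e-06.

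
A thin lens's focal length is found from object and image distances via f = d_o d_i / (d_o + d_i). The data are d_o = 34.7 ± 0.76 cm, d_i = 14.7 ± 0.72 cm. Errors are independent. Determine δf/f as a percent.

3.50%

∂f/∂d_o = (d_i/(d_o+d_i))² = 0.0885;  ∂f/∂d_i = (d_o/(d_o+d_i))² = 0.493
δf = √((∂f/∂d_o · δd_o)² + (∂f/∂d_i · δd_i)²) = √(0.00453 + 0.126) = 0.362 cm
f = 10.3 cm, so δf/f = 0.362/10.3 = 0.0350.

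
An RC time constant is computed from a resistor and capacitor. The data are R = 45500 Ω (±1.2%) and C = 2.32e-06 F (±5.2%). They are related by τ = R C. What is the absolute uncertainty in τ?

Each factor contributes (exponent × relative error)² to (δτ/τ)²:
  (1·δR/R)² = (1×0.0120)² = 0.000144;  (1·δC/C)² = (1×0.0520)² = 0.00270
δτ/τ = √(0.00285) = 0.0534
τ = 0.106 s, so δτ = 0.0534 × 0.106 = 0.00563 s.

0.00563 s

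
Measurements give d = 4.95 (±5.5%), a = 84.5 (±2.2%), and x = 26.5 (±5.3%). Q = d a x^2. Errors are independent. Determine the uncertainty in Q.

Each factor contributes (exponent × relative error)² to (δQ/Q)²:
  (1·δd/d)² = (1×0.0550)² = 0.00302;  (1·δa/a)² = (1×0.0220)² = 0.000484;  (2·δx/x)² = (2×0.0530)² = 0.0112
δQ/Q = √(0.0147) = 0.121
Q = 2.94e+05, so δQ = 0.121 × 2.94e+05 = 35700.

35700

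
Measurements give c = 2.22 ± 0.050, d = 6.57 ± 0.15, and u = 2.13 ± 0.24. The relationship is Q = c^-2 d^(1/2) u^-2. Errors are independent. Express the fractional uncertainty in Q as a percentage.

For a monomial Q ∝ c^-2, d^(1/2), u^-2, fractional errors add in quadrature:
  (-2·δc/c)² = (-2×0.0225)² = 0.00203;  (½·δd/d)² = (0.5×0.0228)² = 0.000130;  (-2·δu/u)² = (-2×0.113)² = 0.0508
δQ/Q = √(0.0529) = 0.230

23.0%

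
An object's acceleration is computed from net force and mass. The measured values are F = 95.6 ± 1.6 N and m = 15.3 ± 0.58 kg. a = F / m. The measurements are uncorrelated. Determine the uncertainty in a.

0.259 m/s^2

Since a is a product/quotient, work with relative uncertainties:
  (1·δF/F)² = (1×0.0167)² = 0.000280;  (-1·δm/m)² = (-1×0.0379)² = 0.00144
δa/a = √(0.00172) = 0.0414
a = 6.25 m/s^2, so δa = 0.0414 × 6.25 = 0.259 m/s^2.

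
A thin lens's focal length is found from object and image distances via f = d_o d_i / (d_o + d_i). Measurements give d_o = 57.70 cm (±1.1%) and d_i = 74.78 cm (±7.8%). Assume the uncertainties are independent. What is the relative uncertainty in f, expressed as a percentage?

∂f/∂d_o = (d_i/(d_o+d_i))² = 0.319;  ∂f/∂d_i = (d_o/(d_o+d_i))² = 0.190
δf = √((∂f/∂d_o · δd_o)² + (∂f/∂d_i · δd_i)²) = √(0.0409 + 1.22) = 1.12 cm
f = 32.57 cm, so δf/f = 1.12/32.57 = 0.0345.

3.45%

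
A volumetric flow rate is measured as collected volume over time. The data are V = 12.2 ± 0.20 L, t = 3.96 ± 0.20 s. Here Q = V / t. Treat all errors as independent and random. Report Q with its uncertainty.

Since Q is a product/quotient, work with relative uncertainties:
  (1·δV/V)² = (1×0.0164)² = 0.000269;  (-1·δt/t)² = (-1×0.0505)² = 0.00255
δQ/Q = √(0.00282) = 0.0531
Q = 3.08 L/s, so δQ = 0.0531 × 3.08 = 0.164 L/s.

3.08 ± 0.164 L/s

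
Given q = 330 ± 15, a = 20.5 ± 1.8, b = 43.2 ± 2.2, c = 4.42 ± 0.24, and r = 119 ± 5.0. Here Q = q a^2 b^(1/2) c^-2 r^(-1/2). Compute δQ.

Products/powers → add relative errors in quadrature, weighted by exponent:
  (1·δq/q)² = (1×0.0455)² = 0.00207;  (2·δa/a)² = (2×0.0878)² = 0.0308;  (½·δb/b)² = (0.5×0.0509)² = 0.000648;  (-2·δc/c)² = (-2×0.0543)² = 0.0118;  (−½·δr/r)² = (-0.5×0.0420)² = 0.000441
δQ/Q = √(0.0458) = 0.214
Q = 4280, so δQ = 0.214 × 4280 = 915.

915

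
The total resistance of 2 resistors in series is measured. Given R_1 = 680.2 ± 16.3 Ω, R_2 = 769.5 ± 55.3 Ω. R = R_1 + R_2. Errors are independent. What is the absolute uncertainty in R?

57.7 Ω

R is a linear combination, so absolute uncertainties add in quadrature:
  (δR_1)² = 266;  (δR_2)² = 3060
δR = √(3320) = 57.7 Ω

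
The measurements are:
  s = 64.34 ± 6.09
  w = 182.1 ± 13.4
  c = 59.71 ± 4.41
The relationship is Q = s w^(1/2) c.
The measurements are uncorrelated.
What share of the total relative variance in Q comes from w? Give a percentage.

(δQ/Q)² = (1·δs/s)² + (½·δw/w)² + (1·δc/c)²
  s term: (1×0.0947)² = 0.00896
  w term: (0.5×0.0736)² = 0.00135
  c term: (1×0.0739)² = 0.00545
Total = 0.0158. Share from w = 0.00135/0.0158 = 0.0859.

8.59%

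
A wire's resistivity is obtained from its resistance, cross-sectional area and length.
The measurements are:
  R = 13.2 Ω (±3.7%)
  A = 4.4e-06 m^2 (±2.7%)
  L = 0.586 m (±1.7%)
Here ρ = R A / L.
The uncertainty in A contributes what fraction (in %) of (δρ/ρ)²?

30.5%

(δρ/ρ)² = (1·δR/R)² + (1·δA/A)² + (-1·δL/L)²
  R term: (1×0.0370)² = 0.00137
  A term: (1×0.0270)² = 0.000729
  L term: (-1×0.0170)² = 0.000289
Total = 0.00239. Share from A = 0.000729/0.00239 = 0.305.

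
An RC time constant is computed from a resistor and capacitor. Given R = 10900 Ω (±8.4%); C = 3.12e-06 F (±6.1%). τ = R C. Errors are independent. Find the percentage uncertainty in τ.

Each factor contributes (exponent × relative error)² to (δτ/τ)²:
  (1·δR/R)² = (1×0.0840)² = 0.00706;  (1·δC/C)² = (1×0.0610)² = 0.00372
δτ/τ = √(0.0108) = 0.104

10.4%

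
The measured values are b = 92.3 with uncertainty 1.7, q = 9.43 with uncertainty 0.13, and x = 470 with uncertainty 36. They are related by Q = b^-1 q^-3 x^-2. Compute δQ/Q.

0.160

Since Q is a product/quotient, work with relative uncertainties:
  (-1·δb/b)² = (-1×0.0184)² = 0.000339;  (-3·δq/q)² = (-3×0.0138)² = 0.00171;  (-2·δx/x)² = (-2×0.0766)² = 0.0235
δQ/Q = √(0.0255) = 0.160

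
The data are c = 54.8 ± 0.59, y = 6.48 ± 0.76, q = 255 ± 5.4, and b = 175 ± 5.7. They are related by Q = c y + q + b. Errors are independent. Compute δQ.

42.6

Let p = c·y = 355. δp/p = √((1·δc/c)² + (1·δy/y)²) = √(0.000116 + 0.0138) = 0.118, so δp = 41.8.
Q = p + q + b: δQ = √(δp² + δq² + δb²) = √(1750 + 29.2 + 32.5) = 42.6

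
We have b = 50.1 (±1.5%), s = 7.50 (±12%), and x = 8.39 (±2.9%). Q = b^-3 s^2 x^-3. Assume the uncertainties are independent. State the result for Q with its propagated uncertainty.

Q is a product of powers, so relative uncertainties combine in quadrature:
  (-3·δb/b)² = (-3×0.0150)² = 0.00202;  (2·δs/s)² = (2×0.120)² = 0.0576;  (-3·δx/x)² = (-3×0.0290)² = 0.00757
δQ/Q = √(0.0672) = 0.259
Q = 7.57e-07, so δQ = 0.259 × 7.57e-07 = 1.96e-07.

(7.57 ± 1.96) × 10^-7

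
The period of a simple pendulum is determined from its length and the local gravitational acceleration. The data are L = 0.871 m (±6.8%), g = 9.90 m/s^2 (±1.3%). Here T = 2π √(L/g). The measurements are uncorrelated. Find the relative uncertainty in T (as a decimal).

Since T is a product/quotient, work with relative uncertainties:
  (½·δL/L)² = (0.5×0.0680)² = 0.00116;  (−½·δg/g)² = (-0.5×0.0130)² = 4.23e-05
δT/T = √(0.00120) = 0.0346

0.0346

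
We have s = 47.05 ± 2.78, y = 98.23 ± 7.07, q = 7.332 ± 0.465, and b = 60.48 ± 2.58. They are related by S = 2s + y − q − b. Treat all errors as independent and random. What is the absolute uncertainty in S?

Sums and differences: (δS)² = Σ (cᵢ δxᵢ)².
  (2·δs)² = 30.9;  (δy)² = 50.0;  (δq)² = 0.216;  (δb)² = 6.66
δS = √(87.8) = 9.37

9.37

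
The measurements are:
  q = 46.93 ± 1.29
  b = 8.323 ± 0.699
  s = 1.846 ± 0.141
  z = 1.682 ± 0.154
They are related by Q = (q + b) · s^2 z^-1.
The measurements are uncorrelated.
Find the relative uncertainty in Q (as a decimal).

Let u = q + b = 55.25. δu = √(δq² + δb²) = √(1.66 + 0.489) = 1.47, so δu/u = 0.0266.
Q is then a monomial in u, s, z:
δQ/Q = √((δu/u)² + (2·δs/s)² + (-1·δz/z)²) = √(0.000705 + 0.0233 + 0.00838) = 0.180

0.180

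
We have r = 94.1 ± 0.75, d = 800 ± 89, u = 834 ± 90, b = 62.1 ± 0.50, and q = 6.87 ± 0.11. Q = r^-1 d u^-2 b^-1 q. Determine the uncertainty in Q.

3.29e-07

Relative error in a monomial: (δQ/Q)² = Σ (nᵢ · δxᵢ/xᵢ)².
  (-1·δr/r)² = (-1×0.00797)² = 6.35e-05;  (1·δd/d)² = (1×0.111)² = 0.0124;  (-2·δu/u)² = (-2×0.108)² = 0.0466;  (-1·δb/b)² = (-1×0.00805)² = 6.48e-05;  (1·δq/q)² = (1×0.0160)² = 0.000256
δQ/Q = √(0.0593) = 0.244
Q = 1.35e-06, so δQ = 0.244 × 1.35e-06 = 3.29e-07.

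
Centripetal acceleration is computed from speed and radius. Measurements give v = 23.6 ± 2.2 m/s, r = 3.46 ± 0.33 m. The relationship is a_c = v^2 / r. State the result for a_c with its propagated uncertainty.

Relative error in a monomial: (δa_c/a_c)² = Σ (nᵢ · δxᵢ/xᵢ)².
  (2·δv/v)² = (2×0.0932)² = 0.0348;  (-1·δr/r)² = (-1×0.0954)² = 0.00910
δa_c/a_c = √(0.0439) = 0.209
a_c = 161 m/s^2, so δa_c = 0.209 × 161 = 33.7 m/s^2.

161 ± 33.7 m/s^2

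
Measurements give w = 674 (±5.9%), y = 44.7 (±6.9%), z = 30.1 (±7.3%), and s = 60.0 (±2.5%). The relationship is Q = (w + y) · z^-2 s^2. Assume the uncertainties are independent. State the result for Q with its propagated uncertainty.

2860 ± 468

Let u = w + y = 719. δu = √(δw² + δy²) = √(1580 + 9.51) = 39.9, so δu/u = 0.0555.
Q is then a monomial in u, z, s:
δQ/Q = √((δu/u)² + (-2·δz/z)² + (2·δs/s)²) = √(0.00308 + 0.0213 + 0.00250) = 0.164
Q = 2860, so δQ = 0.164 × 2860 = 468.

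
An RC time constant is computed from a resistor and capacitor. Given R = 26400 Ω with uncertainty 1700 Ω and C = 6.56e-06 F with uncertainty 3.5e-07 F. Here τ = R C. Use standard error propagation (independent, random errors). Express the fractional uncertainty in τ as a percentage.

8.36%

For a monomial τ ∝ R, C, fractional errors add in quadrature:
  (1·δR/R)² = (1×0.0644)² = 0.00415;  (1·δC/C)² = (1×0.0534)² = 0.00285
δτ/τ = √(0.00699) = 0.0836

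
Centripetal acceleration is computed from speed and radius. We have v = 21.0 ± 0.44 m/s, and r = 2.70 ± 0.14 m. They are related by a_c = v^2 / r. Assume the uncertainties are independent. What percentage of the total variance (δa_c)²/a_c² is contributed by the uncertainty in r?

(δa_c/a_c)² = (2·δv/v)² + (-1·δr/r)²
  v term: (2×0.0210)² = 0.00176
  r term: (-1×0.0519)² = 0.00269
Total = 0.00444. Share from r = 0.00269/0.00444 = 0.605.

60.5%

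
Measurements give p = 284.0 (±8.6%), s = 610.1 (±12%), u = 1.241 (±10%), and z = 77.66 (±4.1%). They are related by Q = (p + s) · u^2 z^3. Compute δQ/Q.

0.250

Let w = p + s = 894.1. δw = √(δp² + δs²) = √(597 + 5360) = 77.2, so δw/w = 0.0863.
Q is then a monomial in w, u, z:
δQ/Q = √((δw/w)² + (2·δu/u)² + (3·δz/z)²) = √(0.00745 + 0.0400 + 0.0151) = 0.250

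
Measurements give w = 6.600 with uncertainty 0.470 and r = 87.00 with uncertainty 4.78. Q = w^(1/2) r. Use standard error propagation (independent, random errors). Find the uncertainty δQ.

Relative error in a monomial: (δQ/Q)² = Σ (nᵢ · δxᵢ/xᵢ)².
  (½·δw/w)² = (0.5×0.0712)² = 0.00127;  (1·δr/r)² = (1×0.0549)² = 0.00302
δQ/Q = √(0.00429) = 0.0655
Q = 223.5, so δQ = 0.0655 × 223.5 = 14.6.

14.6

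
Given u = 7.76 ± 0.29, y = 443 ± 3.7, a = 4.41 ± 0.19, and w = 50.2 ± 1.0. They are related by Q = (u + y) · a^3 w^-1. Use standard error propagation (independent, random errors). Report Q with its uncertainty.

Let h = u + y = 451. δh = √(δu² + δy²) = √(0.0841 + 13.7) = 3.71, so δh/h = 0.00823.
Q is then a monomial in h, a, w:
δQ/Q = √((δh/h)² + (3·δa/a)² + (-1·δw/w)²) = √(6.78e-05 + 0.0167 + 0.000397) = 0.131
Q = 770, so δQ = 0.131 × 770 = 101.

770 ± 101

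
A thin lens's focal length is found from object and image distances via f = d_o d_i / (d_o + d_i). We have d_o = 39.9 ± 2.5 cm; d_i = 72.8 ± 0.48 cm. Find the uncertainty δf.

1.04 cm

∂f/∂d_o = (d_i/(d_o+d_i))² = 0.417;  ∂f/∂d_i = (d_o/(d_o+d_i))² = 0.125
δf = √((∂f/∂d_o · δd_o)² + (∂f/∂d_i · δd_i)²) = √(1.09 + 0.00362) = 1.04 cm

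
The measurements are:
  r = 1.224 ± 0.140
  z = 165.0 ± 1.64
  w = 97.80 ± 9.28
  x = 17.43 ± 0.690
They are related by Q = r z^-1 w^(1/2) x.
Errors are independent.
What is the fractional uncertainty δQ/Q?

0.130

Each factor contributes (exponent × relative error)² to (δQ/Q)²:
  (1·δr/r)² = (1×0.114)² = 0.0131;  (-1·δz/z)² = (-1×0.00994)² = 9.88e-05;  (½·δw/w)² = (0.5×0.0949)² = 0.00225;  (1·δx/x)² = (1×0.0396)² = 0.00157
δQ/Q = √(0.0170) = 0.130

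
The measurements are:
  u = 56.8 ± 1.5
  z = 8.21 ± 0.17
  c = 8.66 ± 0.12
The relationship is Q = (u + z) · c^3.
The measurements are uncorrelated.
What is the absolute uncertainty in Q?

Let w = u + z = 65.0. δw = √(δu² + δz²) = √(2.25 + 0.0289) = 1.51, so δw/w = 0.0232.
Q is then a monomial in w, c:
δQ/Q = √((δw/w)² + (3·δc/c)²) = √(0.000539 + 0.00173) = 0.0476
Q = 42200, so δQ = 0.0476 × 42200 = 2010.

2010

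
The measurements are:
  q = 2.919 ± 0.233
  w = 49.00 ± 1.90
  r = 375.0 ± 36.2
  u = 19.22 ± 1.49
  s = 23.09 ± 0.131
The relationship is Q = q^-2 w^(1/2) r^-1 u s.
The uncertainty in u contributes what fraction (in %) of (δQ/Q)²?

14.6%

(δQ/Q)² = (-2·δq/q)² + (½·δw/w)² + (-1·δr/r)² + (1·δu/u)² + (1·δs/s)²
  q term: (-2×0.0798)² = 0.0255
  w term: (0.5×0.0388)² = 0.000376
  r term: (-1×0.0965)² = 0.00932
  u term: (1×0.0775)² = 0.00601
  s term: (1×0.00567)² = 3.22e-05
Total = 0.0412. Share from u = 0.00601/0.0412 = 0.146.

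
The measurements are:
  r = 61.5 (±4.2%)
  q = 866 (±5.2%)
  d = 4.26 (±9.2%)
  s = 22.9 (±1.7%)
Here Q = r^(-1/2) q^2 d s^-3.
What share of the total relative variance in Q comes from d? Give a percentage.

37.9%

(δQ/Q)² = (−½·δr/r)² + (2·δq/q)² + (1·δd/d)² + (-3·δs/s)²
  r term: (-0.5×0.0420)² = 0.000441
  q term: (2×0.0520)² = 0.0108
  d term: (1×0.0920)² = 0.00846
  s term: (-3×0.0170)² = 0.00260
Total = 0.0223. Share from d = 0.00846/0.0223 = 0.379.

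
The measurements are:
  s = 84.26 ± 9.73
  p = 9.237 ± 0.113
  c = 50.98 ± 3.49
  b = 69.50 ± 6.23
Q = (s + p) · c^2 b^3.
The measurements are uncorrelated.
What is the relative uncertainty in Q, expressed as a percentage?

Let u = s + p = 93.50. δu = √(δs² + δp²) = √(94.7 + 0.0128) = 9.73, so δu/u = 0.104.
Q is then a monomial in u, c, b:
δQ/Q = √((δu/u)² + (2·δc/c)² + (3·δb/b)²) = √(0.0108 + 0.0187 + 0.0723) = 0.319

31.9%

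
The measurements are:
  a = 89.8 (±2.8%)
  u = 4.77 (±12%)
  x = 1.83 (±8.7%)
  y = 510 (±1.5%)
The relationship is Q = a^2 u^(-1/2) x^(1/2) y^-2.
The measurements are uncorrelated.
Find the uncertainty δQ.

Relative error in a monomial: (δQ/Q)² = Σ (nᵢ · δxᵢ/xᵢ)².
  (2·δa/a)² = (2×0.0280)² = 0.00314;  (−½·δu/u)² = (-0.5×0.120)² = 0.00360;  (½·δx/x)² = (0.5×0.0870)² = 0.00189;  (-2·δy/y)² = (-2×0.0150)² = 0.000900
δQ/Q = √(0.00953) = 0.0976
Q = 0.0192, so δQ = 0.0976 × 0.0192 = 0.00187.

0.00187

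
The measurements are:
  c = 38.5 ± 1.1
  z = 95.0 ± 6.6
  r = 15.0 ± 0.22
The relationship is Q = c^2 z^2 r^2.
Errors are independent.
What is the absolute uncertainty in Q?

4.61e+08

Q is a product of powers, so relative uncertainties combine in quadrature:
  (2·δc/c)² = (2×0.0286)² = 0.00327;  (2·δz/z)² = (2×0.0695)² = 0.0193;  (2·δr/r)² = (2×0.0147)² = 0.000860
δQ/Q = √(0.0234) = 0.153
Q = 3.01e+09, so δQ = 0.153 × 3.01e+09 = 4.61e+08.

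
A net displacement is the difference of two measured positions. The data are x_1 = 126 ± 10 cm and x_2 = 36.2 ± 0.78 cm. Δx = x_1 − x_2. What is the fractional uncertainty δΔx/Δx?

0.112

Absolute uncertainties add in quadrature for a linear combination:
  (δx_1)² = 100;  (δx_2)² = 0.608
δΔx = √(101) = 10.0 cm
Δx = 89.8 cm, so δΔx/Δx = 10.0/89.8 = 0.112.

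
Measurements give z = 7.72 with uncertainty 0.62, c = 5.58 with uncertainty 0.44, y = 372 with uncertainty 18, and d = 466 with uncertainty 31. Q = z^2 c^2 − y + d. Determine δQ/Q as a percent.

Let p = z^2·c^2 = 1860. δp/p = √((2·δz/z)² + (2·δc/c)²) = √(0.0258 + 0.0249) = 0.225, so δp = 418.
Q = p − y + d: δQ = √(δp² + δy² + δd²) = √(1.74e+05 + 324 + 961) = 419
Q = 1950, so δQ/Q = 419/1950 = 0.215.

21.5%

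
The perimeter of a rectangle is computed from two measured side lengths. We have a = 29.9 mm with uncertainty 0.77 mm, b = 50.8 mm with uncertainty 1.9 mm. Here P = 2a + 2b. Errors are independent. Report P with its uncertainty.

Sums and differences: (δP)² = Σ (cᵢ δxᵢ)².
  (2·δa)² = 2.37;  (2·δb)² = 14.4
δP = √(16.8) = 4.10 mm
P = 161 mm.

161 ± 4.10 mm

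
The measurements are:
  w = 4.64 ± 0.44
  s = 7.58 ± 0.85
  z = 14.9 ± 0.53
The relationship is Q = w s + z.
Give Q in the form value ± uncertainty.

50.1 ± 5.19

Let p = w·s = 35.2. δp/p = √((1·δw/w)² + (1·δs/s)²) = √(0.00899 + 0.0126) = 0.147, so δp = 5.17.
Q = p + z: δQ = √(δp² + δz²) = √(26.7 + 0.281) = 5.19
Q = 50.1.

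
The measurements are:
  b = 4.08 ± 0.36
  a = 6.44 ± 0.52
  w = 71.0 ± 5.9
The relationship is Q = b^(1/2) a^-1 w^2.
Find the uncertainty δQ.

300

Q is a product of powers, so relative uncertainties combine in quadrature:
  (½·δb/b)² = (0.5×0.0882)² = 0.00195;  (-1·δa/a)² = (-1×0.0807)² = 0.00652;  (2·δw/w)² = (2×0.0831)² = 0.0276
δQ/Q = √(0.0361) = 0.190
Q = 1580, so δQ = 0.190 × 1580 = 300.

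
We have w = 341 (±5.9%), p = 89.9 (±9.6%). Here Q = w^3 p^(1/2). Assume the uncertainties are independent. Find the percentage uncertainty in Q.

18.3%

Products/powers → add relative errors in quadrature, weighted by exponent:
  (3·δw/w)² = (3×0.0590)² = 0.0313;  (½·δp/p)² = (0.5×0.0960)² = 0.00230
δQ/Q = √(0.0336) = 0.183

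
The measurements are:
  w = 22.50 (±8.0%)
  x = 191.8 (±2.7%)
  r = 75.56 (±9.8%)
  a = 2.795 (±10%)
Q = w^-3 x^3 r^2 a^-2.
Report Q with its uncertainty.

Each factor contributes (exponent × relative error)² to (δQ/Q)²:
  (-3·δw/w)² = (-3×0.0800)² = 0.0576;  (3·δx/x)² = (3×0.0270)² = 0.00656;  (2·δr/r)² = (2×0.0980)² = 0.0384;  (-2·δa/a)² = (-2×0.100)² = 0.0400
δQ/Q = √(0.143) = 0.378
Q = 452700, so δQ = 0.378 × 452700 = 1.71e+05.

(4.527 ± 1.71) × 10^5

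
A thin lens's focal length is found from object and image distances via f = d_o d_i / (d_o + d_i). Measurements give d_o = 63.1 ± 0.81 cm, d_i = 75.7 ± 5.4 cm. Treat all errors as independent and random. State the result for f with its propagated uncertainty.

34.4 ± 1.14 cm

∂f/∂d_o = (d_i/(d_o+d_i))² = 0.297;  ∂f/∂d_i = (d_o/(d_o+d_i))² = 0.207
δf = √((∂f/∂d_o · δd_o)² + (∂f/∂d_i · δd_i)²) = √(0.0580 + 1.25) = 1.14 cm
f = 34.4 cm.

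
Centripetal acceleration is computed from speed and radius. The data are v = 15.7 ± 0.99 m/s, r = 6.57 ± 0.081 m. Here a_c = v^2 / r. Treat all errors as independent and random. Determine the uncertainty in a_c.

Relative error in a monomial: (δa_c/a_c)² = Σ (nᵢ · δxᵢ/xᵢ)².
  (2·δv/v)² = (2×0.0631)² = 0.0159;  (-1·δr/r)² = (-1×0.0123)² = 0.000152
δa_c/a_c = √(0.0161) = 0.127
a_c = 37.5 m/s^2, so δa_c = 0.127 × 37.5 = 4.75 m/s^2.

4.75 m/s^2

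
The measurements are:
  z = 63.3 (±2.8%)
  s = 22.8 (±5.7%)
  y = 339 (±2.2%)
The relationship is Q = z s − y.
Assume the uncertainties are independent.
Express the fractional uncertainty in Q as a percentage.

8.33%

Let p = z·s = 1440. δp/p = √((1·δz/z)² + (1·δs/s)²) = √(0.000784 + 0.00325) = 0.0635, so δp = 91.7.
Q = p − y: δQ = √(δp² + δy²) = √(8400 + 55.6) = 92.0
Q = 1100, so δQ/Q = 92.0/1100 = 0.0833.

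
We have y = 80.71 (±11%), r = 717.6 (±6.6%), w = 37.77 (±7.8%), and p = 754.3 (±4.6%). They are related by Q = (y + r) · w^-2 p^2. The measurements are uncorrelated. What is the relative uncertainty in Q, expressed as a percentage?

19.1%

Let u = y + r = 798.3. δu = √(δy² + δr²) = √(78.8 + 2240) = 48.2, so δu/u = 0.0604.
Q is then a monomial in u, w, p:
δQ/Q = √((δu/u)² + (-2·δw/w)² + (2·δp/p)²) = √(0.00364 + 0.0243 + 0.00846) = 0.191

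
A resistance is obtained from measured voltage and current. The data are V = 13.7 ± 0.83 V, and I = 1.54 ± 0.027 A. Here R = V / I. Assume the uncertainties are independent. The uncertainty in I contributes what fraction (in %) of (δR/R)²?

7.73%

(δR/R)² = (1·δV/V)² + (-1·δI/I)²
  V term: (1×0.0606)² = 0.00367
  I term: (-1×0.0175)² = 0.000307
Total = 0.00398. Share from I = 0.000307/0.00398 = 0.0773.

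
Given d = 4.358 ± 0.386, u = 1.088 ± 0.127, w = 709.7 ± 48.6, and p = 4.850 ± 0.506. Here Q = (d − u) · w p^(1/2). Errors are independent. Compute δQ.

773

Let h = d − u = 3.270. δh = √(δd² + δu²) = √(0.149 + 0.0161) = 0.406, so δh/h = 0.124.
Q is then a monomial in h, w, p:
δQ/Q = √((δh/h)² + (1·δw/w)² + (½·δp/p)²) = √(0.0154 + 0.00469 + 0.00272) = 0.151
Q = 5111, so δQ = 0.151 × 5111 = 773.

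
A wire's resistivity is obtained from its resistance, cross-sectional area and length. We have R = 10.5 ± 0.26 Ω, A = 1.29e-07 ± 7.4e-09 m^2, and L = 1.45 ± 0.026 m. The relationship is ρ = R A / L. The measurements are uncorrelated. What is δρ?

Each factor contributes (exponent × relative error)² to (δρ/ρ)²:
  (1·δR/R)² = (1×0.0248)² = 0.000613;  (1·δA/A)² = (1×0.0574)² = 0.00329;  (-1·δL/L)² = (-1×0.0179)² = 0.000322
δρ/ρ = √(0.00423) = 0.0650
ρ = 9.34e-07 Ω·m, so δρ = 0.0650 × 9.34e-07 = 6.07e-08 Ω·m.

6.07e-08 Ω·m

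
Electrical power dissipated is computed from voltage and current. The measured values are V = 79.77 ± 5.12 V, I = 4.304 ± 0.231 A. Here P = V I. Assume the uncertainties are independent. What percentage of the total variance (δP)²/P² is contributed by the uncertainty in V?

(δP/P)² = (1·δV/V)² + (1·δI/I)²
  V term: (1×0.0642)² = 0.00412
  I term: (1×0.0537)² = 0.00288
Total = 0.00700. Share from V = 0.00412/0.00700 = 0.589.

58.9%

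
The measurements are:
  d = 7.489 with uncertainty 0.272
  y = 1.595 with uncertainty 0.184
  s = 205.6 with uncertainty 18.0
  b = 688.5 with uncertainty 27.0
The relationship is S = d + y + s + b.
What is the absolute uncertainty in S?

Absolute uncertainties add in quadrature for a linear combination:
  (δd)² = 0.0740;  (δy)² = 0.0339;  (δs)² = 324;  (δb)² = 729
δS = √(1050) = 32.5

32.5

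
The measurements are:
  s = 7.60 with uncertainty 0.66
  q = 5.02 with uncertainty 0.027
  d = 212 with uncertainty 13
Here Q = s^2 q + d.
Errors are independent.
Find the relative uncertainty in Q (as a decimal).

0.104

Let p = s^2·q = 290. δp/p = √((2·δs/s)² + (1·δq/q)²) = √(0.0302 + 2.89e-05) = 0.174, so δp = 50.4.
Q = p + d: δQ = √(δp² + δd²) = √(2540 + 169) = 52.0
Q = 502, so δQ/Q = 52.0/502 = 0.104.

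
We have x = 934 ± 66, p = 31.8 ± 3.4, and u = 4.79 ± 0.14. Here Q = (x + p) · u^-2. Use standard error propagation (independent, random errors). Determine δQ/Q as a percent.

9.00%

Let w = x + p = 966. δw = √(δx² + δp²) = √(4360 + 11.6) = 66.1, so δw/w = 0.0684.
Q is then a monomial in w, u:
δQ/Q = √((δw/w)² + (-2·δu/u)²) = √(0.00468 + 0.00342) = 0.0900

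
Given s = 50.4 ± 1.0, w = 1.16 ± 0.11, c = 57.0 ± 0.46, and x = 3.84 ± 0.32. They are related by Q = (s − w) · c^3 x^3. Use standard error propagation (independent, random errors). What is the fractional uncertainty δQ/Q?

Let u = s − w = 49.2. δu = √(δs² + δw²) = √(1.00 + 0.0121) = 1.01, so δu/u = 0.0204.
Q is then a monomial in u, c, x:
δQ/Q = √((δu/u)² + (3·δc/c)² + (3·δx/x)²) = √(0.000417 + 0.000586 + 0.0625) = 0.252

0.252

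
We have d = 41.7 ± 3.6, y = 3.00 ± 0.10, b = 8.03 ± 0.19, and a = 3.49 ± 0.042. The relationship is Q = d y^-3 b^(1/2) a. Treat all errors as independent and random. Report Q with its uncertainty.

15.3 ± 2.03

Q is a product of powers, so relative uncertainties combine in quadrature:
  (1·δd/d)² = (1×0.0863)² = 0.00745;  (-3·δy/y)² = (-3×0.0333)² = 0.0100;  (½·δb/b)² = (0.5×0.0237)² = 0.000140;  (1·δa/a)² = (1×0.0120)² = 0.000145
δQ/Q = √(0.0177) = 0.133
Q = 15.3, so δQ = 0.133 × 15.3 = 2.03.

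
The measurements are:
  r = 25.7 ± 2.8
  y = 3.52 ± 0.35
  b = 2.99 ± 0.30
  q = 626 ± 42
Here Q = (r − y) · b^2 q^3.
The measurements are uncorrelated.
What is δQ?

1.51e+10

Let u = r − y = 22.2. δu = √(δr² + δy²) = √(7.84 + 0.122) = 2.82, so δu/u = 0.127.
Q is then a monomial in u, b, q:
δQ/Q = √((δu/u)² + (2·δb/b)² + (3·δq/q)²) = √(0.0162 + 0.0403 + 0.0405) = 0.311
Q = 4.86e+10, so δQ = 0.311 × 4.86e+10 = 1.51e+10.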